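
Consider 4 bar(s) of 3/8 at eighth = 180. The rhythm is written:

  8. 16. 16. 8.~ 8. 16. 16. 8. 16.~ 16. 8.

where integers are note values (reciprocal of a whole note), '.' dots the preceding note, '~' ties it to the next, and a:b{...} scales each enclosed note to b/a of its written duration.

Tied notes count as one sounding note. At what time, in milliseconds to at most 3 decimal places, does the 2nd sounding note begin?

1. 0.0ms @ 0 + 500.0ms (3/2)
2. 500.0ms @ 3/2 + 250.0ms (3/4)
3. 750.0ms @ 9/4 + 250.0ms (3/4)
4. 1000.0ms @ 3 + 1000.0ms (3)
5. 2000.0ms @ 6 + 250.0ms (3/4)
6. 2250.0ms @ 27/4 + 250.0ms (3/4)
7. 2500.0ms @ 15/2 + 500.0ms (3/2)
8. 3000.0ms @ 9 + 500.0ms (3/2)
9. 3500.0ms @ 21/2 + 500.0ms (3/2)

note 2 onset = 3/2b = 500.0ms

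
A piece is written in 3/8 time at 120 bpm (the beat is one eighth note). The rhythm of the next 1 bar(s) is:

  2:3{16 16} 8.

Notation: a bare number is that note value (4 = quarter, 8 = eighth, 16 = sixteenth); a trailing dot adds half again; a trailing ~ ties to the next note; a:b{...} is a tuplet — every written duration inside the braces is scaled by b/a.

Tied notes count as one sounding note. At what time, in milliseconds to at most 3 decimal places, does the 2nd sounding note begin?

1. 0.0ms @ 0 + 375.0ms (3/4)
2. 375.0ms @ 3/4 + 375.0ms (3/4)
3. 750.0ms @ 3/2 + 750.0ms (3/2)

note 2 onset = 3/4b = 375.0ms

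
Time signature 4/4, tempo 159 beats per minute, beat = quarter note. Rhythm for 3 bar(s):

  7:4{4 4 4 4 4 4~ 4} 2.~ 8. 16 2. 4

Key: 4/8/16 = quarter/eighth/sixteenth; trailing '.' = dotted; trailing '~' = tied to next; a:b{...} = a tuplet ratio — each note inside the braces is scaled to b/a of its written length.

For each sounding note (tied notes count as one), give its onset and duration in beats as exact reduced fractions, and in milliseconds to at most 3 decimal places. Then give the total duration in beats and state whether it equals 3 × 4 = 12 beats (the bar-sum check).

1) 0.0ms=0b +215.633ms=4/7b
2) 215.633ms=4/7b +215.633ms=4/7b
3) 431.267ms=8/7b +215.633ms=4/7b
4) 646.9ms=12/7b +215.633ms=4/7b
5) 862.534ms=16/7b +215.633ms=4/7b
6) 1078.167ms=20/7b +431.267ms=8/7b
7) 1509.434ms=4b +1415.094ms=15/4b
8) 2924.528ms=31/4b +94.34ms=1/4b
9) 3018.868ms=8b +1132.075ms=3b
10) 4150.943ms=11b +377.358ms=1b
Σ=12b of 12 (159bpm 4/4) — PASS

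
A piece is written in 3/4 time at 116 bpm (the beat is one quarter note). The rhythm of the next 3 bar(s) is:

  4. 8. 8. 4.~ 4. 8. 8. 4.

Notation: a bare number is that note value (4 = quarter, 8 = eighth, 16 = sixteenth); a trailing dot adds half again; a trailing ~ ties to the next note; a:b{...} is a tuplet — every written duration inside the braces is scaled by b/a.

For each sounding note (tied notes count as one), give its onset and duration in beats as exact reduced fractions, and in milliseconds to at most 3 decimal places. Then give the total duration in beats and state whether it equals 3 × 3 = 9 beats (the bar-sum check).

1) 0.0ms=0b +775.862ms=3/2b
2) 775.862ms=3/2b +387.931ms=3/4b
3) 1163.793ms=9/4b +387.931ms=3/4b
4) 1551.724ms=3b +1551.724ms=3b
5) 3103.448ms=6b +387.931ms=3/4b
6) 3491.379ms=27/4b +387.931ms=3/4b
7) 3879.31ms=15/2b +775.862ms=3/2b
Σ=9b of 9 (116bpm 3/4) — PASS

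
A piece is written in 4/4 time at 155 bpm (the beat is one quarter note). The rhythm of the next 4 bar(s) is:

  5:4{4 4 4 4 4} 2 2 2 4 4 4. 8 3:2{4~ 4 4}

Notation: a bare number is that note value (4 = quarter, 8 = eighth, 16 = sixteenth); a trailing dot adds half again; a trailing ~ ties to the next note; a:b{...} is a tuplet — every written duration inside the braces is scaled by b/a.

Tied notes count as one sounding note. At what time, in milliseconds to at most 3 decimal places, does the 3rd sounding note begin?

note 3 onset = 8/5b = 619.355ms

1. 0.0ms @ 0 + 309.677ms (4/5)
2. 309.677ms @ 4/5 + 309.677ms (4/5)
3. 619.355ms @ 8/5 + 309.677ms (4/5)
4. 929.032ms @ 12/5 + 309.677ms (4/5)
5. 1238.71ms @ 16/5 + 309.677ms (4/5)
6. 1548.387ms @ 4 + 774.194ms (2)
7. 2322.581ms @ 6 + 774.194ms (2)
8. 3096.774ms @ 8 + 774.194ms (2)
9. 3870.968ms @ 10 + 387.097ms (1)
10. 4258.065ms @ 11 + 387.097ms (1)
11. 4645.161ms @ 12 + 580.645ms (3/2)
12. 5225.806ms @ 27/2 + 193.548ms (1/2)
13. 5419.355ms @ 14 + 516.129ms (4/3)
14. 5935.484ms @ 46/3 + 258.065ms (2/3)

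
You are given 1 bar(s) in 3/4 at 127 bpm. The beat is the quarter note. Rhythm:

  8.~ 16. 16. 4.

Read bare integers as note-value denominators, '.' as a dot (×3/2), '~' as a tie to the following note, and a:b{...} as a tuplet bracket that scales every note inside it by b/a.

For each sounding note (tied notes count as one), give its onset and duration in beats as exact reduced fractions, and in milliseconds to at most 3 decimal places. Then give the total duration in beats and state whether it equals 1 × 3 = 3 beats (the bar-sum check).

1) 0.0ms=0b +531.496ms=9/8b
2) 531.496ms=9/8b +177.165ms=3/8b
3) 708.661ms=3/2b +708.661ms=3/2b
Σ=3b of 3 (127bpm 3/4) — PASS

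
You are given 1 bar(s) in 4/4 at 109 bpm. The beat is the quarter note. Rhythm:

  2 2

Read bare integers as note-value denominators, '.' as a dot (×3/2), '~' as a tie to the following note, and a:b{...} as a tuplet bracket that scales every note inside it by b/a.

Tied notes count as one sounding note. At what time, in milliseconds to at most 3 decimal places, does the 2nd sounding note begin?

note 2 onset = 2b = 1100.917ms

1. 0.0ms @ 0 + 1100.917ms (2)
2. 1100.917ms @ 2 + 1100.917ms (2)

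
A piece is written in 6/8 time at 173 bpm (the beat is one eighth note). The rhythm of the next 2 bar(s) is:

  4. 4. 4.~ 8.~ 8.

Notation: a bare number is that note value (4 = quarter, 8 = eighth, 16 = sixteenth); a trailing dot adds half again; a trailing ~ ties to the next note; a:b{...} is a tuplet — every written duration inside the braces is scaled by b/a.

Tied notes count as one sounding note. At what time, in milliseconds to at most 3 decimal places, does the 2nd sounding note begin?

1. 0.0ms @ 0 + 1040.462ms (3)
2. 1040.462ms @ 3 + 1040.462ms (3)
3. 2080.925ms @ 6 + 2080.925ms (6)

note 2 onset = 3b = 1040.462ms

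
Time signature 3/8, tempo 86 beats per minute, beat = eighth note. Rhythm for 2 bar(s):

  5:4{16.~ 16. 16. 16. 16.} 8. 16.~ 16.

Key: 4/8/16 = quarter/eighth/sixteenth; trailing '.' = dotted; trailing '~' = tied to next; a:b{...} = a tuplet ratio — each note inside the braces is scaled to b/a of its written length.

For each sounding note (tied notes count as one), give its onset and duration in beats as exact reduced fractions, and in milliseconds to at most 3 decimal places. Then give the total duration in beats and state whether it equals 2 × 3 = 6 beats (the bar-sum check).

1) 0.0ms=0b +837.209ms=6/5b
2) 837.209ms=6/5b +418.605ms=3/5b
3) 1255.814ms=9/5b +418.605ms=3/5b
4) 1674.419ms=12/5b +418.605ms=3/5b
5) 2093.023ms=3b +1046.512ms=3/2b
6) 3139.535ms=9/2b +1046.512ms=3/2b
Σ=6b of 6 (86bpm 3/8) — PASS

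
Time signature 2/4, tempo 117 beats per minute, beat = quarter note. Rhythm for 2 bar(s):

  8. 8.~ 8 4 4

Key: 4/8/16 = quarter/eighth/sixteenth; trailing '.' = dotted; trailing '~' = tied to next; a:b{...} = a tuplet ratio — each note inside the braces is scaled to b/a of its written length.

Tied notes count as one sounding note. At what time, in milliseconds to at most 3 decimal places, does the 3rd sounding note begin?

1. 0.0ms @ 0 + 384.615ms (3/4)
2. 384.615ms @ 3/4 + 641.026ms (5/4)
3. 1025.641ms @ 2 + 512.821ms (1)
4. 1538.462ms @ 3 + 512.821ms (1)

note 3 onset = 2b = 1025.641ms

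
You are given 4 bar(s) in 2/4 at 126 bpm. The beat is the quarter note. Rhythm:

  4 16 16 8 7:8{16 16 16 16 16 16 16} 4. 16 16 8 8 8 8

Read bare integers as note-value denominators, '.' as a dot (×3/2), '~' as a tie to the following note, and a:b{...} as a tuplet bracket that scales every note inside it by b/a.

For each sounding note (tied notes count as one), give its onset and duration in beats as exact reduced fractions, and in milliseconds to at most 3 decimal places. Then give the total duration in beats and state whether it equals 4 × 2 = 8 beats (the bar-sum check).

1) 0.0ms=0b +476.19ms=1b
2) 476.19ms=1b +119.048ms=1/4b
3) 595.238ms=5/4b +119.048ms=1/4b
4) 714.286ms=3/2b +238.095ms=1/2b
5) 952.381ms=2b +136.054ms=2/7b
6) 1088.435ms=16/7b +136.054ms=2/7b
7) 1224.49ms=18/7b +136.054ms=2/7b
8) 1360.544ms=20/7b +136.054ms=2/7b
9) 1496.599ms=22/7b +136.054ms=2/7b
10) 1632.653ms=24/7b +136.054ms=2/7b
11) 1768.707ms=26/7b +136.054ms=2/7b
12) 1904.762ms=4b +714.286ms=3/2b
13) 2619.048ms=11/2b +119.048ms=1/4b
14) 2738.095ms=23/4b +119.048ms=1/4b
15) 2857.143ms=6b +238.095ms=1/2b
16) 3095.238ms=13/2b +238.095ms=1/2b
17) 3333.333ms=7b +238.095ms=1/2b
18) 3571.429ms=15/2b +238.095ms=1/2b
Σ=8b of 8 (126bpm 2/4) — PASS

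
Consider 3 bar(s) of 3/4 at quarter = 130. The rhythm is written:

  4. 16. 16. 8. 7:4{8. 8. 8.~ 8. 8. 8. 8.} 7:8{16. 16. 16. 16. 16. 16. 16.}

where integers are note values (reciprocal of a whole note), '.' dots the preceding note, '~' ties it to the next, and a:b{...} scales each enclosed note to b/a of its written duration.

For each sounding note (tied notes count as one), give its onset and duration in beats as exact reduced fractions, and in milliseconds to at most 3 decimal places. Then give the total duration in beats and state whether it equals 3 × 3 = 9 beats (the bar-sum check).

1) 0.0ms=0b +692.308ms=3/2b
2) 692.308ms=3/2b +173.077ms=3/8b
3) 865.385ms=15/8b +173.077ms=3/8b
4) 1038.462ms=9/4b +346.154ms=3/4b
5) 1384.615ms=3b +197.802ms=3/7b
6) 1582.418ms=24/7b +197.802ms=3/7b
7) 1780.22ms=27/7b +395.604ms=6/7b
8) 2175.824ms=33/7b +197.802ms=3/7b
9) 2373.626ms=36/7b +197.802ms=3/7b
10) 2571.429ms=39/7b +197.802ms=3/7b
11) 2769.231ms=6b +197.802ms=3/7b
12) 2967.033ms=45/7b +197.802ms=3/7b
13) 3164.835ms=48/7b +197.802ms=3/7b
14) 3362.637ms=51/7b +197.802ms=3/7b
15) 3560.44ms=54/7b +197.802ms=3/7b
16) 3758.242ms=57/7b +197.802ms=3/7b
17) 3956.044ms=60/7b +197.802ms=3/7b
Σ=9b of 9 (130bpm 3/4) — PASS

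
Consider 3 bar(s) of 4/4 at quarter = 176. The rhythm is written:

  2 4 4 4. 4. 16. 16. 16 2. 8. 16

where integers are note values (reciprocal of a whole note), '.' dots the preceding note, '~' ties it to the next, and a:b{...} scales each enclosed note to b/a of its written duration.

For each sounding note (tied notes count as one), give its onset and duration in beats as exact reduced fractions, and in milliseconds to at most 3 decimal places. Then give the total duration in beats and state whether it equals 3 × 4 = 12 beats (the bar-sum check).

1) 0.0ms=0b +681.818ms=2b
2) 681.818ms=2b +340.909ms=1b
3) 1022.727ms=3b +340.909ms=1b
4) 1363.636ms=4b +511.364ms=3/2b
5) 1875.0ms=11/2b +511.364ms=3/2b
6) 2386.364ms=7b +127.841ms=3/8b
7) 2514.205ms=59/8b +127.841ms=3/8b
8) 2642.045ms=31/4b +85.227ms=1/4b
9) 2727.273ms=8b +1022.727ms=3b
10) 3750.0ms=11b +255.682ms=3/4b
11) 4005.682ms=47/4b +85.227ms=1/4b
Σ=12b of 12 (176bpm 4/4) — PASS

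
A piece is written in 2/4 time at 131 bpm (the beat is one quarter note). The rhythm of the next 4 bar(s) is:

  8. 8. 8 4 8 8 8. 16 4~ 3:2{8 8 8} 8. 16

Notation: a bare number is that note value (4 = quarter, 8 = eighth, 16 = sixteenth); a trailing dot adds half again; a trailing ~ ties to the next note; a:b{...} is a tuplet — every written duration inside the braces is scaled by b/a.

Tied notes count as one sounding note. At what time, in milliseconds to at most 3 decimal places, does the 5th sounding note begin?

1. 0.0ms @ 0 + 343.511ms (3/4)
2. 343.511ms @ 3/4 + 343.511ms (3/4)
3. 687.023ms @ 3/2 + 229.008ms (1/2)
4. 916.031ms @ 2 + 458.015ms (1)
5. 1374.046ms @ 3 + 229.008ms (1/2)
6. 1603.053ms @ 7/2 + 229.008ms (1/2)
7. 1832.061ms @ 4 + 343.511ms (3/4)
8. 2175.573ms @ 19/4 + 114.504ms (1/4)
9. 2290.076ms @ 5 + 610.687ms (4/3)
10. 2900.763ms @ 19/3 + 152.672ms (1/3)
11. 3053.435ms @ 20/3 + 152.672ms (1/3)
12. 3206.107ms @ 7 + 343.511ms (3/4)
13. 3549.618ms @ 31/4 + 114.504ms (1/4)

note 5 onset = 3b = 1374.046ms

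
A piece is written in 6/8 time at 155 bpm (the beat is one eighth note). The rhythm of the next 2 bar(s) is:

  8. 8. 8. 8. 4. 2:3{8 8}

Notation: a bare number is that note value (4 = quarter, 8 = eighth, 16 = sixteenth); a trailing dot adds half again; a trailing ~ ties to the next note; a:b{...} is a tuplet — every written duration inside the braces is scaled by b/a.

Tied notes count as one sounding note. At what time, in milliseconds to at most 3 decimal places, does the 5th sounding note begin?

note 5 onset = 6b = 2322.581ms

1. 0.0ms @ 0 + 580.645ms (3/2)
2. 580.645ms @ 3/2 + 580.645ms (3/2)
3. 1161.29ms @ 3 + 580.645ms (3/2)
4. 1741.935ms @ 9/2 + 580.645ms (3/2)
5. 2322.581ms @ 6 + 1161.29ms (3)
6. 3483.871ms @ 9 + 580.645ms (3/2)
7. 4064.516ms @ 21/2 + 580.645ms (3/2)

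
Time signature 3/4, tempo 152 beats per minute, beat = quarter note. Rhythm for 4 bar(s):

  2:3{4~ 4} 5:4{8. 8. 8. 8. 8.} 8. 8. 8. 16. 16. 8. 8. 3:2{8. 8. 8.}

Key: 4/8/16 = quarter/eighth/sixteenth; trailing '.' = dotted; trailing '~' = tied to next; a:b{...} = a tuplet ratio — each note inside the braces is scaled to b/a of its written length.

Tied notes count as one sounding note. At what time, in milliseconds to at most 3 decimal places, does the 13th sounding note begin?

note 13 onset = 39/4b = 3848.684ms

1. 0.0ms @ 0 + 1184.211ms (3)
2. 1184.211ms @ 3 + 236.842ms (3/5)
3. 1421.053ms @ 18/5 + 236.842ms (3/5)
4. 1657.895ms @ 21/5 + 236.842ms (3/5)
5. 1894.737ms @ 24/5 + 236.842ms (3/5)
6. 2131.579ms @ 27/5 + 236.842ms (3/5)
7. 2368.421ms @ 6 + 296.053ms (3/4)
8. 2664.474ms @ 27/4 + 296.053ms (3/4)
9. 2960.526ms @ 15/2 + 296.053ms (3/4)
10. 3256.579ms @ 33/4 + 148.026ms (3/8)
11. 3404.605ms @ 69/8 + 148.026ms (3/8)
12. 3552.632ms @ 9 + 296.053ms (3/4)
13. 3848.684ms @ 39/4 + 296.053ms (3/4)
14. 4144.737ms @ 21/2 + 197.368ms (1/2)
15. 4342.105ms @ 11 + 197.368ms (1/2)
16. 4539.474ms @ 23/2 + 197.368ms (1/2)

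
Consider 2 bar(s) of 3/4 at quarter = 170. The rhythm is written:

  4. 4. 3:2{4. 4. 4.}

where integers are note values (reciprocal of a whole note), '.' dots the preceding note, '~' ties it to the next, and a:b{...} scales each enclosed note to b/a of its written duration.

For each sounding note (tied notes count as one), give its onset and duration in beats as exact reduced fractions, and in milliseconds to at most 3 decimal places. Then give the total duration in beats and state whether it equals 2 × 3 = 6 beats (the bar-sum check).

1) 0.0ms=0b +529.412ms=3/2b
2) 529.412ms=3/2b +529.412ms=3/2b
3) 1058.824ms=3b +352.941ms=1b
4) 1411.765ms=4b +352.941ms=1b
5) 1764.706ms=5b +352.941ms=1b
Σ=6b of 6 (170bpm 3/4) — PASS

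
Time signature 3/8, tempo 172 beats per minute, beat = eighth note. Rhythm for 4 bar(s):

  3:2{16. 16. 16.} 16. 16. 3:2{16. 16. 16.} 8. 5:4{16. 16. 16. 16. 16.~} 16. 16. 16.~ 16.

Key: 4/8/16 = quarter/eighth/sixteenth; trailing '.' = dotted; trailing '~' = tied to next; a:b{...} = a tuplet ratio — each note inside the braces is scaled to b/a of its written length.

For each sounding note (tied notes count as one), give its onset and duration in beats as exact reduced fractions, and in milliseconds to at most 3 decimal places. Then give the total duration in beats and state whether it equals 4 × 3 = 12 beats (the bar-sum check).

1) 0.0ms=0b +174.419ms=1/2b
2) 174.419ms=1/2b +174.419ms=1/2b
3) 348.837ms=1b +174.419ms=1/2b
4) 523.256ms=3/2b +261.628ms=3/4b
5) 784.884ms=9/4b +261.628ms=3/4b
6) 1046.512ms=3b +174.419ms=1/2b
7) 1220.93ms=7/2b +174.419ms=1/2b
8) 1395.349ms=4b +174.419ms=1/2b
9) 1569.767ms=9/2b +523.256ms=3/2b
10) 2093.023ms=6b +209.302ms=3/5b
11) 2302.326ms=33/5b +209.302ms=3/5b
12) 2511.628ms=36/5b +209.302ms=3/5b
13) 2720.93ms=39/5b +209.302ms=3/5b
14) 2930.233ms=42/5b +470.93ms=27/20b
15) 3401.163ms=39/4b +261.628ms=3/4b
16) 3662.791ms=21/2b +523.256ms=3/2b
Σ=12b of 12 (172bpm 3/8) — PASS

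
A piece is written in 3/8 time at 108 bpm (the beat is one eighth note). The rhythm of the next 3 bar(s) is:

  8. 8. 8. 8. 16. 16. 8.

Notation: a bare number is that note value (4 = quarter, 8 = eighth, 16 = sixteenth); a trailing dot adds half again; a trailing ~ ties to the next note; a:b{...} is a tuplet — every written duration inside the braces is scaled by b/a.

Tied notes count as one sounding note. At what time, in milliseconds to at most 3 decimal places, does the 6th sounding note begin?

note 6 onset = 27/4b = 3750.0ms

1. 0.0ms @ 0 + 833.333ms (3/2)
2. 833.333ms @ 3/2 + 833.333ms (3/2)
3. 1666.667ms @ 3 + 833.333ms (3/2)
4. 2500.0ms @ 9/2 + 833.333ms (3/2)
5. 3333.333ms @ 6 + 416.667ms (3/4)
6. 3750.0ms @ 27/4 + 416.667ms (3/4)
7. 4166.667ms @ 15/2 + 833.333ms (3/2)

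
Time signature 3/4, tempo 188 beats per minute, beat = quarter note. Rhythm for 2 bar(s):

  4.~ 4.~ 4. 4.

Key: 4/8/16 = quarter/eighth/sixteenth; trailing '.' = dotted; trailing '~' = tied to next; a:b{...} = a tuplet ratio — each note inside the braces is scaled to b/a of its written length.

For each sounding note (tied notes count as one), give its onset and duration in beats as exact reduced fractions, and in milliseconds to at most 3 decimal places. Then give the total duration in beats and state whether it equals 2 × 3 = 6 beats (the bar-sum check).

1) 0.0ms=0b +1436.17ms=9/2b
2) 1436.17ms=9/2b +478.723ms=3/2b
Σ=6b of 6 (188bpm 3/4) — PASS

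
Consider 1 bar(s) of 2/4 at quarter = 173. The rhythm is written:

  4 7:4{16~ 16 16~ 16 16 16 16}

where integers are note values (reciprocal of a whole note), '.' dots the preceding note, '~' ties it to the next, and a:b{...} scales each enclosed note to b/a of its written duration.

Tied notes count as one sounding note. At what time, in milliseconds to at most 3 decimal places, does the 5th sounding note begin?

note 5 onset = 12/7b = 594.55ms

1. 0.0ms @ 0 + 346.821ms (1)
2. 346.821ms @ 1 + 99.092ms (2/7)
3. 445.912ms @ 9/7 + 99.092ms (2/7)
4. 545.004ms @ 11/7 + 49.546ms (1/7)
5. 594.55ms @ 12/7 + 49.546ms (1/7)
6. 644.096ms @ 13/7 + 49.546ms (1/7)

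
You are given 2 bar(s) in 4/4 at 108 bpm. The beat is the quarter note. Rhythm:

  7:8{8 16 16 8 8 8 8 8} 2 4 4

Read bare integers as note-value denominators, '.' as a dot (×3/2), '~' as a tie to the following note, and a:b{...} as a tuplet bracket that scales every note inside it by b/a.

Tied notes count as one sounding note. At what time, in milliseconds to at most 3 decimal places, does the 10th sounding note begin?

1. 0.0ms @ 0 + 317.46ms (4/7)
2. 317.46ms @ 4/7 + 158.73ms (2/7)
3. 476.19ms @ 6/7 + 158.73ms (2/7)
4. 634.921ms @ 8/7 + 317.46ms (4/7)
5. 952.381ms @ 12/7 + 317.46ms (4/7)
6. 1269.841ms @ 16/7 + 317.46ms (4/7)
7. 1587.302ms @ 20/7 + 317.46ms (4/7)
8. 1904.762ms @ 24/7 + 317.46ms (4/7)
9. 2222.222ms @ 4 + 1111.111ms (2)
10. 3333.333ms @ 6 + 555.556ms (1)
11. 3888.889ms @ 7 + 555.556ms (1)

note 10 onset = 6b = 3333.333ms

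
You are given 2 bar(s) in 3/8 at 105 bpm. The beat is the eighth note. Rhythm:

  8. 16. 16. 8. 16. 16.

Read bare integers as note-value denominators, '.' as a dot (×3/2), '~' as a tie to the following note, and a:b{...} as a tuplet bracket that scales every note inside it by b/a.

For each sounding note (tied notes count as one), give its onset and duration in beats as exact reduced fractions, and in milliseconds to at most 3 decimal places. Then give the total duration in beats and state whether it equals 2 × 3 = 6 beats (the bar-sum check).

1) 0.0ms=0b +857.143ms=3/2b
2) 857.143ms=3/2b +428.571ms=3/4b
3) 1285.714ms=9/4b +428.571ms=3/4b
4) 1714.286ms=3b +857.143ms=3/2b
5) 2571.429ms=9/2b +428.571ms=3/4b
6) 3000.0ms=21/4b +428.571ms=3/4b
Σ=6b of 6 (105bpm 3/8) — PASS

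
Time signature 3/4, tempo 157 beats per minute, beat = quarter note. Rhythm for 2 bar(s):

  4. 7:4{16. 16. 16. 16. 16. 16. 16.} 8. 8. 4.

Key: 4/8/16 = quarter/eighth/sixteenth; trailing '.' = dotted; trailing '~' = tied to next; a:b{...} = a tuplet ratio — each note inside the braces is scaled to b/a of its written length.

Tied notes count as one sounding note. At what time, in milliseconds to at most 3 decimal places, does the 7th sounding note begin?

1. 0.0ms @ 0 + 573.248ms (3/2)
2. 573.248ms @ 3/2 + 81.893ms (3/14)
3. 655.141ms @ 12/7 + 81.893ms (3/14)
4. 737.034ms @ 27/14 + 81.893ms (3/14)
5. 818.926ms @ 15/7 + 81.893ms (3/14)
6. 900.819ms @ 33/14 + 81.893ms (3/14)
7. 982.712ms @ 18/7 + 81.893ms (3/14)
8. 1064.604ms @ 39/14 + 81.893ms (3/14)
9. 1146.497ms @ 3 + 286.624ms (3/4)
10. 1433.121ms @ 15/4 + 286.624ms (3/4)
11. 1719.745ms @ 9/2 + 573.248ms (3/2)

note 7 onset = 18/7b = 982.712ms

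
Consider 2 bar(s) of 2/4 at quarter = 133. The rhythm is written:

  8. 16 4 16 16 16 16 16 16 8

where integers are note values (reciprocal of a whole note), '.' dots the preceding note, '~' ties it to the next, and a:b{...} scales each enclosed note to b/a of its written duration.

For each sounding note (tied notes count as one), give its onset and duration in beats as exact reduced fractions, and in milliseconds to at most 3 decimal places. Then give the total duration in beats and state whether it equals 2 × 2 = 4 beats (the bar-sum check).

1) 0.0ms=0b +338.346ms=3/4b
2) 338.346ms=3/4b +112.782ms=1/4b
3) 451.128ms=1b +451.128ms=1b
4) 902.256ms=2b +112.782ms=1/4b
5) 1015.038ms=9/4b +112.782ms=1/4b
6) 1127.82ms=5/2b +112.782ms=1/4b
7) 1240.602ms=11/4b +112.782ms=1/4b
8) 1353.383ms=3b +112.782ms=1/4b
9) 1466.165ms=13/4b +112.782ms=1/4b
10) 1578.947ms=7/2b +225.564ms=1/2b
Σ=4b of 4 (133bpm 2/4) — PASS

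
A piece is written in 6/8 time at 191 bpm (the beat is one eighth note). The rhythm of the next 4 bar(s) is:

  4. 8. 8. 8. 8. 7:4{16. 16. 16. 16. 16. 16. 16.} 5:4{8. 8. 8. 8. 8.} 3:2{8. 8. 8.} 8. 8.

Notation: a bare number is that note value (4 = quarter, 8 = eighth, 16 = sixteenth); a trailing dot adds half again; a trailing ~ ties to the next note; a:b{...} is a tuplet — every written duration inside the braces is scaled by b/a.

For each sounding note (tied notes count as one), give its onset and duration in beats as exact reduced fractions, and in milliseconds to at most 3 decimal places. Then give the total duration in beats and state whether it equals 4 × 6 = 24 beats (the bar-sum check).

1) 0.0ms=0b +942.408ms=3b
2) 942.408ms=3b +471.204ms=3/2b
3) 1413.613ms=9/2b +471.204ms=3/2b
4) 1884.817ms=6b +471.204ms=3/2b
5) 2356.021ms=15/2b +471.204ms=3/2b
6) 2827.225ms=9b +134.63ms=3/7b
7) 2961.855ms=66/7b +134.63ms=3/7b
8) 3096.485ms=69/7b +134.63ms=3/7b
9) 3231.114ms=72/7b +134.63ms=3/7b
10) 3365.744ms=75/7b +134.63ms=3/7b
11) 3500.374ms=78/7b +134.63ms=3/7b
12) 3635.004ms=81/7b +134.63ms=3/7b
13) 3769.634ms=12b +376.963ms=6/5b
14) 4146.597ms=66/5b +376.963ms=6/5b
15) 4523.56ms=72/5b +376.963ms=6/5b
16) 4900.524ms=78/5b +376.963ms=6/5b
17) 5277.487ms=84/5b +376.963ms=6/5b
18) 5654.45ms=18b +314.136ms=1b
19) 5968.586ms=19b +314.136ms=1b
20) 6282.723ms=20b +314.136ms=1b
21) 6596.859ms=21b +471.204ms=3/2b
22) 7068.063ms=45/2b +471.204ms=3/2b
Σ=24b of 24 (191bpm 6/8) — PASS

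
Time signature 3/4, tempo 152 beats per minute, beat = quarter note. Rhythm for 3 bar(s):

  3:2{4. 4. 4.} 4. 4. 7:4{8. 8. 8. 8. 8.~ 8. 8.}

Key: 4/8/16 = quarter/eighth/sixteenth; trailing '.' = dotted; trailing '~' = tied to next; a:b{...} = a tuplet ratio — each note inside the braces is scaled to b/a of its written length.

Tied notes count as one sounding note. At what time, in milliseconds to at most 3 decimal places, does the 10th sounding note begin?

1. 0.0ms @ 0 + 394.737ms (1)
2. 394.737ms @ 1 + 394.737ms (1)
3. 789.474ms @ 2 + 394.737ms (1)
4. 1184.211ms @ 3 + 592.105ms (3/2)
5. 1776.316ms @ 9/2 + 592.105ms (3/2)
6. 2368.421ms @ 6 + 169.173ms (3/7)
7. 2537.594ms @ 45/7 + 169.173ms (3/7)
8. 2706.767ms @ 48/7 + 169.173ms (3/7)
9. 2875.94ms @ 51/7 + 169.173ms (3/7)
10. 3045.113ms @ 54/7 + 338.346ms (6/7)
11. 3383.459ms @ 60/7 + 169.173ms (3/7)

note 10 onset = 54/7b = 3045.113ms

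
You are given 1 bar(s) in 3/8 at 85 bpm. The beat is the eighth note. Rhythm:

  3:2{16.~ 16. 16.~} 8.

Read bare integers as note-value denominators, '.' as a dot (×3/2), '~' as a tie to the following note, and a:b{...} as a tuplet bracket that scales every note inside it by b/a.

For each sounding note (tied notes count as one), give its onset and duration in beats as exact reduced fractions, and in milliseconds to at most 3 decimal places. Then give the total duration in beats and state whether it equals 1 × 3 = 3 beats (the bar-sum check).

1) 0.0ms=0b +705.882ms=1b
2) 705.882ms=1b +1411.765ms=2b
Σ=3b of 3 (85bpm 3/8) — PASS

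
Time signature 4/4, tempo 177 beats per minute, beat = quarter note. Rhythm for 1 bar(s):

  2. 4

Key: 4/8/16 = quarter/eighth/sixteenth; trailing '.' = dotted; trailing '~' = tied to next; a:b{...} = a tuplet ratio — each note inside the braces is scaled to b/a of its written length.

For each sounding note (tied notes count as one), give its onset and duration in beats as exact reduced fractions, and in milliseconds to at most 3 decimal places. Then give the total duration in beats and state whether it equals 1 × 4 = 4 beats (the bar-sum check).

1) 0.0ms=0b +1016.949ms=3b
2) 1016.949ms=3b +338.983ms=1b
Σ=4b of 4 (177bpm 4/4) — PASS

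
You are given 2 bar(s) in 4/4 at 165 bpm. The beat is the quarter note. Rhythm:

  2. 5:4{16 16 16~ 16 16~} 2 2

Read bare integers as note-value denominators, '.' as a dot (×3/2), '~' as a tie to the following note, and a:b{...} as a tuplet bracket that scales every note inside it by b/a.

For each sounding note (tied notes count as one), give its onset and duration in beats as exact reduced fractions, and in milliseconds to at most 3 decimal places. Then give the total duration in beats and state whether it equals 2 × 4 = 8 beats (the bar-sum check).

1) 0.0ms=0b +1090.909ms=3b
2) 1090.909ms=3b +72.727ms=1/5b
3) 1163.636ms=16/5b +72.727ms=1/5b
4) 1236.364ms=17/5b +145.455ms=2/5b
5) 1381.818ms=19/5b +800.0ms=11/5b
6) 2181.818ms=6b +727.273ms=2b
Σ=8b of 8 (165bpm 4/4) — PASS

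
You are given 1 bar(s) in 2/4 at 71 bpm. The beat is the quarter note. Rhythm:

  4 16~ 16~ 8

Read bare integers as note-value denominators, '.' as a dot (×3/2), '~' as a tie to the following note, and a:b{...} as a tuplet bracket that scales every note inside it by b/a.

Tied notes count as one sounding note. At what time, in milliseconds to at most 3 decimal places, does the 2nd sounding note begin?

note 2 onset = 1b = 845.07ms

1. 0.0ms @ 0 + 845.07ms (1)
2. 845.07ms @ 1 + 845.07ms (1)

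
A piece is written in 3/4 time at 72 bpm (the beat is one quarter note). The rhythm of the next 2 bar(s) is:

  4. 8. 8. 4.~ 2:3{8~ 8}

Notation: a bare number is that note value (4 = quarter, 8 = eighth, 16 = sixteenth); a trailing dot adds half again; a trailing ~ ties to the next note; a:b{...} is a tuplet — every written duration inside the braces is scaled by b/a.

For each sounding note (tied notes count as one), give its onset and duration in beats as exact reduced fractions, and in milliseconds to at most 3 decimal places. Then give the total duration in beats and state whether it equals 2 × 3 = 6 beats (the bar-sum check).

1) 0.0ms=0b +1250.0ms=3/2b
2) 1250.0ms=3/2b +625.0ms=3/4b
3) 1875.0ms=9/4b +625.0ms=3/4b
4) 2500.0ms=3b +2500.0ms=3b
Σ=6b of 6 (72bpm 3/4) — PASS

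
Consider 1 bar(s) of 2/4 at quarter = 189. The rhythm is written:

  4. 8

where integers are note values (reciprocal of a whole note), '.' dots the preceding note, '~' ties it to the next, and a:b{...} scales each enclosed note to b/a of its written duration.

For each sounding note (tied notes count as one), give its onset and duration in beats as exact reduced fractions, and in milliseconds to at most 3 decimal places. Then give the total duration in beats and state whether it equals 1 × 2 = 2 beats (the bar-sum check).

1) 0.0ms=0b +476.19ms=3/2b
2) 476.19ms=3/2b +158.73ms=1/2b
Σ=2b of 2 (189bpm 2/4) — PASS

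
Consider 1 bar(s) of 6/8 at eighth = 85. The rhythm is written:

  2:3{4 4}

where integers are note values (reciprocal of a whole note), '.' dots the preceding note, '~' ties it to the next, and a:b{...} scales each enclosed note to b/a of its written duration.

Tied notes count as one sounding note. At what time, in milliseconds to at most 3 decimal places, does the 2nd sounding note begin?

1. 0.0ms @ 0 + 2117.647ms (3)
2. 2117.647ms @ 3 + 2117.647ms (3)

note 2 onset = 3b = 2117.647ms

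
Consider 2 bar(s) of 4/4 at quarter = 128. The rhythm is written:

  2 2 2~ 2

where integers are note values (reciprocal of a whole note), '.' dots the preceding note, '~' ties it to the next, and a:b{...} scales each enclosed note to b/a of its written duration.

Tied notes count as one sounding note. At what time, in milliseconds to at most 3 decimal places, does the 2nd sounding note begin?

note 2 onset = 2b = 937.5ms

1. 0.0ms @ 0 + 937.5ms (2)
2. 937.5ms @ 2 + 937.5ms (2)
3. 1875.0ms @ 4 + 1875.0ms (4)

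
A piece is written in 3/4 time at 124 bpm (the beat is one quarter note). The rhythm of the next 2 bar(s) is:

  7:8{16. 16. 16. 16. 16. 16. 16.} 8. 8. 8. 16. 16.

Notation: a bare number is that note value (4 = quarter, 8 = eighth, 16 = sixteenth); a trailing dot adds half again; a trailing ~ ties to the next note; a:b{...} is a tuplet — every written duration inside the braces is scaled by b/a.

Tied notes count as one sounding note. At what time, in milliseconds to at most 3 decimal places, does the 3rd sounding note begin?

note 3 onset = 6/7b = 414.747ms

1. 0.0ms @ 0 + 207.373ms (3/7)
2. 207.373ms @ 3/7 + 207.373ms (3/7)
3. 414.747ms @ 6/7 + 207.373ms (3/7)
4. 622.12ms @ 9/7 + 207.373ms (3/7)
5. 829.493ms @ 12/7 + 207.373ms (3/7)
6. 1036.866ms @ 15/7 + 207.373ms (3/7)
7. 1244.24ms @ 18/7 + 207.373ms (3/7)
8. 1451.613ms @ 3 + 362.903ms (3/4)
9. 1814.516ms @ 15/4 + 362.903ms (3/4)
10. 2177.419ms @ 9/2 + 362.903ms (3/4)
11. 2540.323ms @ 21/4 + 181.452ms (3/8)
12. 2721.774ms @ 45/8 + 181.452ms (3/8)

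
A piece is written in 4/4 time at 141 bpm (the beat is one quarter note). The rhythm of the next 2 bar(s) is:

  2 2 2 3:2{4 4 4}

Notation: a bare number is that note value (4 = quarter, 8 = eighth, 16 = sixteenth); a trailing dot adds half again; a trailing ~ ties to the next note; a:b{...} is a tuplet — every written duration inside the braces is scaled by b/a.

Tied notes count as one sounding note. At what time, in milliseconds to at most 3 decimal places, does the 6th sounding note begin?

note 6 onset = 22/3b = 3120.567ms

1. 0.0ms @ 0 + 851.064ms (2)
2. 851.064ms @ 2 + 851.064ms (2)
3. 1702.128ms @ 4 + 851.064ms (2)
4. 2553.191ms @ 6 + 283.688ms (2/3)
5. 2836.879ms @ 20/3 + 283.688ms (2/3)
6. 3120.567ms @ 22/3 + 283.688ms (2/3)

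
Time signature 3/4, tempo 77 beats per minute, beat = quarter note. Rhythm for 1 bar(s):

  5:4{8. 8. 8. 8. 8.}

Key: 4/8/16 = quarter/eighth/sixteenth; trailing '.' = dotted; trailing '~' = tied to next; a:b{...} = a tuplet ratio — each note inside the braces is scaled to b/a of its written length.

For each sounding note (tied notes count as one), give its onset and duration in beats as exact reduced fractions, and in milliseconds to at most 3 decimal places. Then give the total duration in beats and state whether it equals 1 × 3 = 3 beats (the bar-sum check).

1) 0.0ms=0b +467.532ms=3/5b
2) 467.532ms=3/5b +467.532ms=3/5b
3) 935.065ms=6/5b +467.532ms=3/5b
4) 1402.597ms=9/5b +467.532ms=3/5b
5) 1870.13ms=12/5b +467.532ms=3/5b
Σ=3b of 3 (77bpm 3/4) — PASS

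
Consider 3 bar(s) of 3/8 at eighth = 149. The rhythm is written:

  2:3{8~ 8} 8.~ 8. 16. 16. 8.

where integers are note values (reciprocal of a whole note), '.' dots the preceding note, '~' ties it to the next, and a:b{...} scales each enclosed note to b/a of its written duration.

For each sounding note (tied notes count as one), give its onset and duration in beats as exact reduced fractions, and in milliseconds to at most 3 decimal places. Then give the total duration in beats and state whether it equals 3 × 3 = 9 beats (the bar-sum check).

1) 0.0ms=0b +1208.054ms=3b
2) 1208.054ms=3b +1208.054ms=3b
3) 2416.107ms=6b +302.013ms=3/4b
4) 2718.121ms=27/4b +302.013ms=3/4b
5) 3020.134ms=15/2b +604.027ms=3/2b
Σ=9b of 9 (149bpm 3/8) — PASS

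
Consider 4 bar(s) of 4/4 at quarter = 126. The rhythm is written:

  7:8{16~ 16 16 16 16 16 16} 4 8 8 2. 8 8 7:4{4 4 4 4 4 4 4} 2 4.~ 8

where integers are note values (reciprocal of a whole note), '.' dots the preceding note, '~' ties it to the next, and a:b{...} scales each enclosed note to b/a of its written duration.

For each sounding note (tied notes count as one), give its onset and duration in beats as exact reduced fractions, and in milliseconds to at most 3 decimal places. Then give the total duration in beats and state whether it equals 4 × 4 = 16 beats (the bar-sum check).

1) 0.0ms=0b +272.109ms=4/7b
2) 272.109ms=4/7b +136.054ms=2/7b
3) 408.163ms=6/7b +136.054ms=2/7b
4) 544.218ms=8/7b +136.054ms=2/7b
5) 680.272ms=10/7b +136.054ms=2/7b
6) 816.327ms=12/7b +136.054ms=2/7b
7) 952.381ms=2b +476.19ms=1b
8) 1428.571ms=3b +238.095ms=1/2b
9) 1666.667ms=7/2b +238.095ms=1/2b
10) 1904.762ms=4b +1428.571ms=3b
11) 3333.333ms=7b +238.095ms=1/2b
12) 3571.429ms=15/2b +238.095ms=1/2b
13) 3809.524ms=8b +272.109ms=4/7b
14) 4081.633ms=60/7b +272.109ms=4/7b
15) 4353.741ms=64/7b +272.109ms=4/7b
16) 4625.85ms=68/7b +272.109ms=4/7b
17) 4897.959ms=72/7b +272.109ms=4/7b
18) 5170.068ms=76/7b +272.109ms=4/7b
19) 5442.177ms=80/7b +272.109ms=4/7b
20) 5714.286ms=12b +952.381ms=2b
21) 6666.667ms=14b +952.381ms=2b
Σ=16b of 16 (126bpm 4/4) — PASS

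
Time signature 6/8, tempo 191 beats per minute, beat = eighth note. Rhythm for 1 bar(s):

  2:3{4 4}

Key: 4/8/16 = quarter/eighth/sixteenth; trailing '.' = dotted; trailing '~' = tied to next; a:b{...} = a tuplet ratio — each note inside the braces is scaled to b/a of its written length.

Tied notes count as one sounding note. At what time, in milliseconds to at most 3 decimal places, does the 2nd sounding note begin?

note 2 onset = 3b = 942.408ms

1. 0.0ms @ 0 + 942.408ms (3)
2. 942.408ms @ 3 + 942.408ms (3)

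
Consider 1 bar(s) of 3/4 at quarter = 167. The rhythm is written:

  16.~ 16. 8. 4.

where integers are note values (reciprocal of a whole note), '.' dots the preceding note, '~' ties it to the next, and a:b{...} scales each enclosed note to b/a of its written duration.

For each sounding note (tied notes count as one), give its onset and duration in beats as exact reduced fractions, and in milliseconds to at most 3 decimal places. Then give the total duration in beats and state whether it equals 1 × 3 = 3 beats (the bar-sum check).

1) 0.0ms=0b +269.461ms=3/4b
2) 269.461ms=3/4b +269.461ms=3/4b
3) 538.922ms=3/2b +538.922ms=3/2b
Σ=3b of 3 (167bpm 3/4) — PASS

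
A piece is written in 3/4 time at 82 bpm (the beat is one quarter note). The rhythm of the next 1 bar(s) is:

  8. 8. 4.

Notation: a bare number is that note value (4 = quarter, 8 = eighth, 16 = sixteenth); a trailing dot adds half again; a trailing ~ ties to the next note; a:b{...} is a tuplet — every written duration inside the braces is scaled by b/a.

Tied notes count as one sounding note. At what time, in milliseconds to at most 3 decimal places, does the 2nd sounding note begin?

note 2 onset = 3/4b = 548.78ms

1. 0.0ms @ 0 + 548.78ms (3/4)
2. 548.78ms @ 3/4 + 548.78ms (3/4)
3. 1097.561ms @ 3/2 + 1097.561ms (3/2)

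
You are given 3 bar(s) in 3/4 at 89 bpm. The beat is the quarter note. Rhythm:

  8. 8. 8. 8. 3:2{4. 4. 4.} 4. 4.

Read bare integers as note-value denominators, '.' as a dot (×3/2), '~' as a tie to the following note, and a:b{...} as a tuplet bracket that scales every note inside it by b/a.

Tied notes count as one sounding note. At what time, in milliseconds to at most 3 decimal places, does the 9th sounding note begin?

note 9 onset = 15/2b = 5056.18ms

1. 0.0ms @ 0 + 505.618ms (3/4)
2. 505.618ms @ 3/4 + 505.618ms (3/4)
3. 1011.236ms @ 3/2 + 505.618ms (3/4)
4. 1516.854ms @ 9/4 + 505.618ms (3/4)
5. 2022.472ms @ 3 + 674.157ms (1)
6. 2696.629ms @ 4 + 674.157ms (1)
7. 3370.787ms @ 5 + 674.157ms (1)
8. 4044.944ms @ 6 + 1011.236ms (3/2)
9. 5056.18ms @ 15/2 + 1011.236ms (3/2)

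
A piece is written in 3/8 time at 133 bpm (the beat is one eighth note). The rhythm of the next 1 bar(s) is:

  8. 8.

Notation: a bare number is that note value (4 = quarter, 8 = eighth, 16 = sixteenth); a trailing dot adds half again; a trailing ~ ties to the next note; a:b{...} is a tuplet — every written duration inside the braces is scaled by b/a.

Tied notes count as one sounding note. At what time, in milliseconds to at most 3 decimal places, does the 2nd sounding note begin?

1. 0.0ms @ 0 + 676.692ms (3/2)
2. 676.692ms @ 3/2 + 676.692ms (3/2)

note 2 onset = 3/2b = 676.692ms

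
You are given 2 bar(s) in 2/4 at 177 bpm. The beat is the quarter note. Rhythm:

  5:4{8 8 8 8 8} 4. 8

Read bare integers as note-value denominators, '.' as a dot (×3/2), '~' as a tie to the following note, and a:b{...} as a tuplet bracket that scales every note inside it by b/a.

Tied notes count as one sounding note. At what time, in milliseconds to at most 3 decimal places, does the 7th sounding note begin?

1. 0.0ms @ 0 + 135.593ms (2/5)
2. 135.593ms @ 2/5 + 135.593ms (2/5)
3. 271.186ms @ 4/5 + 135.593ms (2/5)
4. 406.78ms @ 6/5 + 135.593ms (2/5)
5. 542.373ms @ 8/5 + 135.593ms (2/5)
6. 677.966ms @ 2 + 508.475ms (3/2)
7. 1186.441ms @ 7/2 + 169.492ms (1/2)

note 7 onset = 7/2b = 1186.441ms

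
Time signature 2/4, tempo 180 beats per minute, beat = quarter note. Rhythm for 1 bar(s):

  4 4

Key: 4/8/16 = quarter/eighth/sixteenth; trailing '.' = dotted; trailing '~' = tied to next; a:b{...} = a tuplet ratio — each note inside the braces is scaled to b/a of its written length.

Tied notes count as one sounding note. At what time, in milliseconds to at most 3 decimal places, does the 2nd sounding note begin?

1. 0.0ms @ 0 + 333.333ms (1)
2. 333.333ms @ 1 + 333.333ms (1)

note 2 onset = 1b = 333.333ms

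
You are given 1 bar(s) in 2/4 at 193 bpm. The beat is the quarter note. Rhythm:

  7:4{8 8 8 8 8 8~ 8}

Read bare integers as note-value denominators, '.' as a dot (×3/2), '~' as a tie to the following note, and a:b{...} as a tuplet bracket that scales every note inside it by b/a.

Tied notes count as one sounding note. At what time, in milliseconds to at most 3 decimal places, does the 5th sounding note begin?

note 5 onset = 8/7b = 355.292ms

1. 0.0ms @ 0 + 88.823ms (2/7)
2. 88.823ms @ 2/7 + 88.823ms (2/7)
3. 177.646ms @ 4/7 + 88.823ms (2/7)
4. 266.469ms @ 6/7 + 88.823ms (2/7)
5. 355.292ms @ 8/7 + 88.823ms (2/7)
6. 444.115ms @ 10/7 + 177.646ms (4/7)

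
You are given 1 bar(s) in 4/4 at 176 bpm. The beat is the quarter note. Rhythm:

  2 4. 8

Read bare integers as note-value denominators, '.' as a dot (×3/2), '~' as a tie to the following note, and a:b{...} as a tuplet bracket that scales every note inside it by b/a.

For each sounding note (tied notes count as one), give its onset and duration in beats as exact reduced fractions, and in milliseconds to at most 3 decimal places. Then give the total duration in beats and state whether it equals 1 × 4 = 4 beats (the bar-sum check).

1) 0.0ms=0b +681.818ms=2b
2) 681.818ms=2b +511.364ms=3/2b
3) 1193.182ms=7/2b +170.455ms=1/2b
Σ=4b of 4 (176bpm 4/4) — PASS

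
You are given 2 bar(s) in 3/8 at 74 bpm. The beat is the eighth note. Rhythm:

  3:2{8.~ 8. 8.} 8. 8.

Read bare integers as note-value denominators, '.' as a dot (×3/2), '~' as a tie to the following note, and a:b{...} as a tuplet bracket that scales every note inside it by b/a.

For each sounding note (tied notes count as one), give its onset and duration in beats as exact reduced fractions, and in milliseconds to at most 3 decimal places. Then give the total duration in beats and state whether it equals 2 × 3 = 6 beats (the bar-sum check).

1) 0.0ms=0b +1621.622ms=2b
2) 1621.622ms=2b +810.811ms=1b
3) 2432.432ms=3b +1216.216ms=3/2b
4) 3648.649ms=9/2b +1216.216ms=3/2b
Σ=6b of 6 (74bpm 3/8) — PASS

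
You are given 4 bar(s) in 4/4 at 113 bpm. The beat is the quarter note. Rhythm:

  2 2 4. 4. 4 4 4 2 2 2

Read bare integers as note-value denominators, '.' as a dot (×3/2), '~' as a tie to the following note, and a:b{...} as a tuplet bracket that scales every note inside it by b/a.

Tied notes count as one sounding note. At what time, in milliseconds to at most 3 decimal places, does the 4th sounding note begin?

1. 0.0ms @ 0 + 1061.947ms (2)
2. 1061.947ms @ 2 + 1061.947ms (2)
3. 2123.894ms @ 4 + 796.46ms (3/2)
4. 2920.354ms @ 11/2 + 796.46ms (3/2)
5. 3716.814ms @ 7 + 530.973ms (1)
6. 4247.788ms @ 8 + 530.973ms (1)
7. 4778.761ms @ 9 + 530.973ms (1)
8. 5309.735ms @ 10 + 1061.947ms (2)
9. 6371.681ms @ 12 + 1061.947ms (2)
10. 7433.628ms @ 14 + 1061.947ms (2)

note 4 onset = 11/2b = 2920.354ms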